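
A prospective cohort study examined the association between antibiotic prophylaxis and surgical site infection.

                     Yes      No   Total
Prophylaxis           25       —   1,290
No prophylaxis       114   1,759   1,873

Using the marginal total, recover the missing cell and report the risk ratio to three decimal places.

The missing cell is in the exposed row: 1290 − 25 = 1265.
So a = 25, b = 1265, c = 114, d = 1759.
RR = [a/(a+b)] / [c/(c+d)] = (25/1290) / (114/1873) = 0.01938/0.06086 = 0.31841

0.318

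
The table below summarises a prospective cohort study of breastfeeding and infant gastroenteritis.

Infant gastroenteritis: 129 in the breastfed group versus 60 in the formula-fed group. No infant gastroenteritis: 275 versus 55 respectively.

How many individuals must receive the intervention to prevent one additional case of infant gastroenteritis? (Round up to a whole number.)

5

Risk in treated group = 129/404 = 0.31931; risk in control = 60/115 = 0.52174.
Absolute risk reduction = 0.52174 − 0.31931 = 0.20243
NNT = 1 / ARR = 1 / 0.20243 = 4.940 → round up → 5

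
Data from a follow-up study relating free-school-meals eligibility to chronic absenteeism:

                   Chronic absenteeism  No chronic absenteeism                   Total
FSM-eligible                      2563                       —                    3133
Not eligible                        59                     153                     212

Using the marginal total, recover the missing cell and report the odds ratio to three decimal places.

The missing cell is in the exposed row: 3133 − 2563 = 570.
So a = 2563, b = 570, c = 59, d = 153.
OR = (a·d)/(b·c) = (2563 × 153) / (570 × 59) = 392139 / 33630 = 11.66039

11.660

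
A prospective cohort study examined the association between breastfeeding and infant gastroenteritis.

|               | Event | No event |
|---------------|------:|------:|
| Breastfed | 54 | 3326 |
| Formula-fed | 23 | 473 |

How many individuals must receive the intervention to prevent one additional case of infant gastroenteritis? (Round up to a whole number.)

33

Risk in treated group = 54/3380 = 0.01598; risk in control = 23/496 = 0.04637.
Absolute risk reduction = 0.04637 − 0.01598 = 0.03039
NNT = 1 / ARR = 1 / 0.03039 = 32.901 → round up → 33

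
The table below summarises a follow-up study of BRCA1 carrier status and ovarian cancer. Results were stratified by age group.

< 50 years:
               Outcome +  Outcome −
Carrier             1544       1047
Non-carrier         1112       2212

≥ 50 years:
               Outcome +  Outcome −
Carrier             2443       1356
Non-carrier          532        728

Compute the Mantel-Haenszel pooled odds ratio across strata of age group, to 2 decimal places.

OR_MH = Σ(aᵢdᵢ/nᵢ) / Σ(bᵢcᵢ/nᵢ), where nᵢ is the stratum total.
Stratum 1 (< 50 years): n = 5915; a·d/n = 1544·2212/5915 = 577.4012; b·c/n = 1047·1112/5915 = 196.8325
Stratum 2 (≥ 50 years): n = 5059; a·d/n = 2443·728/5059 = 351.5525; b·c/n = 1356·532/5059 = 142.5958
OR_MH = (577.4012 + 351.5525) / (196.8325 + 142.5958) = 928.9537 / 339.4282 = 2.73682

2.74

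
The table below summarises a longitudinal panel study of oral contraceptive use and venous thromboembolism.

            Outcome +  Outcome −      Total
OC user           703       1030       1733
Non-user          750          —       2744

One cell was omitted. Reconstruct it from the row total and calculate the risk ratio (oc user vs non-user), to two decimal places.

1.48

The missing cell is in the unexposed row: 2744 − 750 = 1994.
So a = 703, b = 1030, c = 750, d = 1994.
RR = [a/(a+b)] / [c/(c+d)] = (703/1733) / (750/2744) = 0.40565/0.27332 = 1.48416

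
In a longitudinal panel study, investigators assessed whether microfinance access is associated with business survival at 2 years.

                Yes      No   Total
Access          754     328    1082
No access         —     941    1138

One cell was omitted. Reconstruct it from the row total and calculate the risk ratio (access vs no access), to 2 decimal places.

4.03

The missing cell is in the unexposed row: 1138 − 941 = 197.
So a = 754, b = 328, c = 197, d = 941.
RR = [a/(a+b)] / [c/(c+d)] = (754/1082) / (197/1138) = 0.69686/0.17311 = 4.02550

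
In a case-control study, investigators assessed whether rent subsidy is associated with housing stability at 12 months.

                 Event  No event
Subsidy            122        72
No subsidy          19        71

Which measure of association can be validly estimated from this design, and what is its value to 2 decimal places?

6.33

Cells: a = 122, b = 72, c = 19, d = 71.
This is a case-control study: participants were sampled on outcome status, so risks in the source population cannot be estimated directly — relative risk is not valid here. The odds ratio is the appropriate measure.
OR = (a·d)/(b·c) = (122 × 71) / (72 × 19) = 8662 / 1368 = 6.33187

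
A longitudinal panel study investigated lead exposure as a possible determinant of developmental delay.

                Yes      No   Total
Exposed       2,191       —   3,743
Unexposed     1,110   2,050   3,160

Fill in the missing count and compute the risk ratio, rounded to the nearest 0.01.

The missing cell is in the exposed row: 3743 − 2191 = 1552.
So a = 2191, b = 1552, c = 1110, d = 2050.
RR = [a/(a+b)] / [c/(c+d)] = (2191/3743) / (1110/3160) = 0.58536/0.35127 = 1.66643

1.67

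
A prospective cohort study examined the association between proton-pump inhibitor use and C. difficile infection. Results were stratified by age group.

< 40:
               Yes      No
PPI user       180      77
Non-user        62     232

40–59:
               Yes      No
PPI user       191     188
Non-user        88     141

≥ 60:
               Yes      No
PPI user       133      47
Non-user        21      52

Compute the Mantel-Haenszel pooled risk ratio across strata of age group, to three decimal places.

2.090

RR_MH = Σ(aᵢ·n₀ᵢ/nᵢ) / Σ(cᵢ·n₁ᵢ/nᵢ), with n₁ᵢ = aᵢ+bᵢ (exposed), n₀ᵢ = cᵢ+dᵢ (unexposed), nᵢ = n₁ᵢ+n₀ᵢ.
Stratum 1 (< 40): n₁ = 257, n₀ = 294, n = 551; a·n₀/n = 180·294/551 = 96.0436; c·n₁/n = 62·257/551 = 28.9183
Stratum 2 (40–59): n₁ = 379, n₀ = 229, n = 608; a·n₀/n = 191·229/608 = 71.9391; c·n₁/n = 88·379/608 = 54.8553
Stratum 3 (≥ 60): n₁ = 180, n₀ = 73, n = 253; a·n₀/n = 133·73/253 = 38.3755; c·n₁/n = 21·180/253 = 14.9407
RR_MH = (96.0436 + 71.9391 + 38.3755) / (28.9183 + 54.8553 + 14.9407) = 206.3582 / 98.7143 = 2.09046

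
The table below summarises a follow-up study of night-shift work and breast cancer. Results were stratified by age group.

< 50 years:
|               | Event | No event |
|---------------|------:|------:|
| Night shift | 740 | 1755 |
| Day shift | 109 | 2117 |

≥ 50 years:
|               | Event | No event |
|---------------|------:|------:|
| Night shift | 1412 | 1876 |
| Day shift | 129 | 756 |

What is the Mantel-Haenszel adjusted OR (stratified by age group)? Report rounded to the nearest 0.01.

OR_MH = Σ(aᵢdᵢ/nᵢ) / Σ(bᵢcᵢ/nᵢ), where nᵢ is the stratum total.
Stratum 1 (< 50 years): n = 4721; a·d/n = 740·2117/4721 = 331.8322; b·c/n = 1755·109/4721 = 40.5200
Stratum 2 (≥ 50 years): n = 4173; a·d/n = 1412·756/4173 = 255.8045; b·c/n = 1876·129/4173 = 57.9928
OR_MH = (331.8322 + 255.8045) / (40.5200 + 57.9928) = 587.6367 / 98.5128 = 5.96508

5.97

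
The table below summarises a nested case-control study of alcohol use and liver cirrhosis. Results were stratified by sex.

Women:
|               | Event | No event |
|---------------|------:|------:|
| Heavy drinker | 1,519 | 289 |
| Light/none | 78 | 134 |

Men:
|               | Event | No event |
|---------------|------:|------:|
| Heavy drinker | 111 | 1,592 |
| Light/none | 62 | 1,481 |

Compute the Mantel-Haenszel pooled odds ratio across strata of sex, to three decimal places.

3.643

OR_MH = Σ(aᵢdᵢ/nᵢ) / Σ(bᵢcᵢ/nᵢ), where nᵢ is the stratum total.
Stratum 1 (Women): n = 2020; a·d/n = 1519·134/2020 = 100.7653; b·c/n = 289·78/2020 = 11.1594
Stratum 2 (Men): n = 3246; a·d/n = 111·1481/3246 = 50.6442; b·c/n = 1592·62/3246 = 30.4079
OR_MH = (100.7653 + 50.6442) / (11.1594 + 30.4079) = 151.4095 / 41.5673 = 3.64252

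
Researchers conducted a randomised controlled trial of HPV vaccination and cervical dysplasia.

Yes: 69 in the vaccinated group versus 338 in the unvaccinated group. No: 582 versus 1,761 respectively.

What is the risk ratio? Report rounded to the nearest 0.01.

0.66

From the description: a = 69, b = 582, c = 338, d = 1761.
Risk in exposed = 69/651 = 0.10599; risk in unexposed = 338/2099 = 0.16103.
RR = 0.10599 / 0.16103 = 0.65821
The risk is 34% lower among the exposed than among the unexposed.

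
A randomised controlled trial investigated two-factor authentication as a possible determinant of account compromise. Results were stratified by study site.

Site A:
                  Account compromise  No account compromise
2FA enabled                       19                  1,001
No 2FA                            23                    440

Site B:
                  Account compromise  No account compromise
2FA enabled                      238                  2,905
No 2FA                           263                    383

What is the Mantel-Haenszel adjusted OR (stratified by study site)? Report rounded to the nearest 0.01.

OR_MH = Σ(aᵢdᵢ/nᵢ) / Σ(bᵢcᵢ/nᵢ), where nᵢ is the stratum total.
Stratum 1 (Site A): n = 1483; a·d/n = 19·440/1483 = 5.6372; b·c/n = 1001·23/1483 = 15.5246
Stratum 2 (Site B): n = 3789; a·d/n = 238·383/3789 = 24.0575; b·c/n = 2905·263/3789 = 201.6403
OR_MH = (5.6372 + 24.0575) / (15.5246 + 201.6403) = 29.6948 / 217.1649 = 0.13674

0.14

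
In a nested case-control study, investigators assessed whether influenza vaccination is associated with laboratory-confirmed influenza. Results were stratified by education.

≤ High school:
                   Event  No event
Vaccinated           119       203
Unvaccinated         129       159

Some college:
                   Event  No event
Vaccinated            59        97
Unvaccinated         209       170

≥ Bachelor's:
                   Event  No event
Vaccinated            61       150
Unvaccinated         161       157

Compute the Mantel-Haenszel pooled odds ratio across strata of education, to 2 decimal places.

OR_MH = Σ(aᵢdᵢ/nᵢ) / Σ(bᵢcᵢ/nᵢ), where nᵢ is the stratum total.
Stratum 1 (≤ High school): n = 610; a·d/n = 119·159/610 = 31.0180; b·c/n = 203·129/610 = 42.9295
Stratum 2 (Some college): n = 535; a·d/n = 59·170/535 = 18.7477; b·c/n = 97·209/535 = 37.8935
Stratum 3 (≥ Bachelor's): n = 529; a·d/n = 61·157/529 = 18.1040; b·c/n = 150·161/529 = 45.6522
OR_MH = (31.0180 + 18.7477 + 18.1040) / (42.9295 + 37.8935 + 45.6522) = 67.8697 / 126.4751 = 0.53662

0.54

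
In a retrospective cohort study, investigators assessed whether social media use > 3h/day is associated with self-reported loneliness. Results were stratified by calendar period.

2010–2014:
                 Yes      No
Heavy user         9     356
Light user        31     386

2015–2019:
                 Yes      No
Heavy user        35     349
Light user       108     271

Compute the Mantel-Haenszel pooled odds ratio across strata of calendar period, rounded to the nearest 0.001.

0.266

OR_MH = Σ(aᵢdᵢ/nᵢ) / Σ(bᵢcᵢ/nᵢ), where nᵢ is the stratum total.
Stratum 1 (2010–2014): n = 782; a·d/n = 9·386/782 = 4.4425; b·c/n = 356·31/782 = 14.1125
Stratum 2 (2015–2019): n = 763; a·d/n = 35·271/763 = 12.4312; b·c/n = 349·108/763 = 49.3997
OR_MH = (4.4425 + 12.4312) / (14.1125 + 49.3997) = 16.8736 / 63.5123 = 0.26568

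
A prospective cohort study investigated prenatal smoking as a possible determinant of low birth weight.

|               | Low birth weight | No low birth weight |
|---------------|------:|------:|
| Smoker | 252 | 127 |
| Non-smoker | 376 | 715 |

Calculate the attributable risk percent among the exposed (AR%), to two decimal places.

48.17

Cells: a = 252, b = 127, c = 376, d = 715.
Risk in exposed = 252/379 = 0.66491; risk in unexposed = 376/1091 = 0.34464.
RR = 0.66491/0.34464 = 1.92929
AR% = (RR − 1)/RR × 100 = (1.92929 − 1)/1.92929 × 100 = 48.1675%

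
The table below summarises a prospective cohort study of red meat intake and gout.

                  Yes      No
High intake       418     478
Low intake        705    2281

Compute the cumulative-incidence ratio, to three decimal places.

Cells: a = 418, b = 478, c = 705, d = 2281.
Risk in exposed = 418/896 = 0.46652; risk in unexposed = 705/2986 = 0.23610.
RR = 0.46652 / 0.23610 = 1.97592
The risk among the exposed is 1.98 times that among the unexposed.

1.976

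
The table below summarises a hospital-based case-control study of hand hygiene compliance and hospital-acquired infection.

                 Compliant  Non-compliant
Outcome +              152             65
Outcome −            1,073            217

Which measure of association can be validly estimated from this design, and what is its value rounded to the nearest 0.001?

0.473

Reading the table with exposure as columns: a = 152 (Compliant, case), b = 1073 (Compliant, non-case), c = 65 (Non-compliant, case), d = 217.
This is a hospital-based case-control study: participants were sampled on outcome status, so risks in the source population cannot be estimated directly — relative risk is not valid here. The odds ratio is the appropriate measure.
OR = (a·d)/(b·c) = (152 × 217) / (1073 × 65) = 32984 / 69745 = 0.47292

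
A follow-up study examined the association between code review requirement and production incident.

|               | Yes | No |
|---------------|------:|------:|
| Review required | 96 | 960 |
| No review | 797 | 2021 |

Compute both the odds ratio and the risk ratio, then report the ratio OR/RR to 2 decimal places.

0.79

Cells: a = 96, b = 960, c = 797, d = 2021.
OR = (96·2021)/(960·797) = 194016/765120 = 0.25358
Risk in exposed = 96/1056 = 0.09091; risk in unexposed = 797/2818 = 0.28282; RR = 0.32143
OR/RR = 0.25358 / 0.32143 = 0.78889
The outcome is not rare, so the OR lies further from 1 than the RR.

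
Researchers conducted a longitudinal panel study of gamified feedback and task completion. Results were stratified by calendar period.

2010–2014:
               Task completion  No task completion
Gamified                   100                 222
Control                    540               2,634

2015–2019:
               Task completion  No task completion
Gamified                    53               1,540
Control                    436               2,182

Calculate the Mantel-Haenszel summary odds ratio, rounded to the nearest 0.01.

0.53

OR_MH = Σ(aᵢdᵢ/nᵢ) / Σ(bᵢcᵢ/nᵢ), where nᵢ is the stratum total.
Stratum 1 (2010–2014): n = 3496; a·d/n = 100·2634/3496 = 75.3432; b·c/n = 222·540/3496 = 34.2906
Stratum 2 (2015–2019): n = 4211; a·d/n = 53·2182/4211 = 27.4628; b·c/n = 1540·436/4211 = 159.4491
OR_MH = (75.3432 + 27.4628) / (34.2906 + 159.4491) = 102.8061 / 193.7397 = 0.53064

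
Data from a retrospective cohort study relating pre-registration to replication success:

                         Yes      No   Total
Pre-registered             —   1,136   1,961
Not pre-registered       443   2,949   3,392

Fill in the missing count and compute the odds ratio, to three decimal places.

4.834

The missing cell is in the exposed row: 1961 − 1136 = 825.
So a = 825, b = 1136, c = 443, d = 2949.
OR = (a·d)/(b·c) = (825 × 2949) / (1136 × 443) = 2432925 / 503248 = 4.83445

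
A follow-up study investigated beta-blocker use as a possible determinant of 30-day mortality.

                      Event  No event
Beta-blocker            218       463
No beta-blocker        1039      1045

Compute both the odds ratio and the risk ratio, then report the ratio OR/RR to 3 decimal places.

0.738

Cells: a = 218, b = 463, c = 1039, d = 1045.
OR = (218·1045)/(463·1039) = 227810/481057 = 0.47356
Risk in exposed = 218/681 = 0.32012; risk in unexposed = 1039/2084 = 0.49856; RR = 0.64208
OR/RR = 0.47356 / 0.64208 = 0.73754
The outcome is not rare, so the OR lies further from 1 than the RR.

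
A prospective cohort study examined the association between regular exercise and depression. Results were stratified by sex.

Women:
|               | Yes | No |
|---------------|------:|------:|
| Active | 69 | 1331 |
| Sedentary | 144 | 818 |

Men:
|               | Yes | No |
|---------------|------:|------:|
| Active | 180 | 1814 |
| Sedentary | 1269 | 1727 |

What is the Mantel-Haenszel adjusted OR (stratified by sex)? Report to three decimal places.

0.159

OR_MH = Σ(aᵢdᵢ/nᵢ) / Σ(bᵢcᵢ/nᵢ), where nᵢ is the stratum total.
Stratum 1 (Women): n = 2362; a·d/n = 69·818/2362 = 23.8959; b·c/n = 1331·144/2362 = 81.1448
Stratum 2 (Men): n = 4990; a·d/n = 180·1727/4990 = 62.2966; b·c/n = 1814·1269/4990 = 461.3158
OR_MH = (23.8959 + 62.2966) / (81.1448 + 461.3158) = 86.1924 / 542.4606 = 0.15889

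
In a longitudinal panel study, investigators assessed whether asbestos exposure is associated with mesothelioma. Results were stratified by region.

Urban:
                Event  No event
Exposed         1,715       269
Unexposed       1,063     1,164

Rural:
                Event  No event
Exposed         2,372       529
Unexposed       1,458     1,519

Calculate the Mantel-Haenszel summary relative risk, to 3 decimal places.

RR_MH = Σ(aᵢ·n₀ᵢ/nᵢ) / Σ(cᵢ·n₁ᵢ/nᵢ), with n₁ᵢ = aᵢ+bᵢ (exposed), n₀ᵢ = cᵢ+dᵢ (unexposed), nᵢ = n₁ᵢ+n₀ᵢ.
Stratum 1 (Urban): n₁ = 1984, n₀ = 2227, n = 4211; a·n₀/n = 1715·2227/4211 = 906.9829; c·n₁/n = 1063·1984/4211 = 500.8293
Stratum 2 (Rural): n₁ = 2901, n₀ = 2977, n = 5878; a·n₀/n = 2372·2977/5878 = 1201.3345; c·n₁/n = 1458·2901/5878 = 719.5743
RR_MH = (906.9829 + 1201.3345) / (500.8293 + 719.5743) = 2108.3174 / 1220.4036 = 1.72756

1.728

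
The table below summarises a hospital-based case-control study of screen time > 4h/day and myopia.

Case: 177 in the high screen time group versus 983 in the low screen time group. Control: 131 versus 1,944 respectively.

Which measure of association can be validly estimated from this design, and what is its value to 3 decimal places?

From the description: a = 177, b = 131, c = 983, d = 1944.
This is a hospital-based case-control study: participants were sampled on outcome status, so risks in the source population cannot be estimated directly — relative risk is not valid here. The odds ratio is the appropriate measure.
OR = (a·d)/(b·c) = (177 × 1944) / (131 × 983) = 344088 / 128773 = 2.67205

2.672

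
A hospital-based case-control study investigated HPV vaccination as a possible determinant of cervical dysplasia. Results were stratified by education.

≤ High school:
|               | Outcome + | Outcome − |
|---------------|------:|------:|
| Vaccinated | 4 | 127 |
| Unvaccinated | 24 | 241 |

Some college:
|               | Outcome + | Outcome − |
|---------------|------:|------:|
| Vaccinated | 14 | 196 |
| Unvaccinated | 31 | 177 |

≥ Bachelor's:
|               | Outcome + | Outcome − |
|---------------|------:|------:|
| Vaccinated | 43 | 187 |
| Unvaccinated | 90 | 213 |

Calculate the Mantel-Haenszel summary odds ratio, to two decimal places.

OR_MH = Σ(aᵢdᵢ/nᵢ) / Σ(bᵢcᵢ/nᵢ), where nᵢ is the stratum total.
Stratum 1 (≤ High school): n = 396; a·d/n = 4·241/396 = 2.4343; b·c/n = 127·24/396 = 7.6970
Stratum 2 (Some college): n = 418; a·d/n = 14·177/418 = 5.9282; b·c/n = 196·31/418 = 14.5359
Stratum 3 (≥ Bachelor's): n = 533; a·d/n = 43·213/533 = 17.1839; b·c/n = 187·90/533 = 31.5760
OR_MH = (2.4343 + 5.9282 + 17.1839) / (7.6970 + 14.5359 + 31.5760) = 25.5464 / 53.8088 = 0.47476

0.47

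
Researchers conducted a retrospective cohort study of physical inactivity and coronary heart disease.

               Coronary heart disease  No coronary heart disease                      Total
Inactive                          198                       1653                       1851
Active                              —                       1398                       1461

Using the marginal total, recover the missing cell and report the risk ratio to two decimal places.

The missing cell is in the unexposed row: 1461 − 1398 = 63.
So a = 198, b = 1653, c = 63, d = 1398.
RR = [a/(a+b)] / [c/(c+d)] = (198/1851) / (63/1461) = 0.10697/0.04312 = 2.48067

2.48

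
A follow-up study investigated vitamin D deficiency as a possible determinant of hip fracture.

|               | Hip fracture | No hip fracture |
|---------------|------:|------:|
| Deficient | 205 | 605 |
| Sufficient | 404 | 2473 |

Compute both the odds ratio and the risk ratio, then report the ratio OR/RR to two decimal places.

Cells: a = 205, b = 605, c = 404, d = 2473.
OR = (205·2473)/(605·404) = 506965/244420 = 2.07416
Risk in exposed = 205/810 = 0.25309; risk in unexposed = 404/2877 = 0.14042; RR = 1.80230
OR/RR = 2.07416 / 1.80230 = 1.15084
The outcome is not rare, so the OR lies further from 1 than the RR.

1.15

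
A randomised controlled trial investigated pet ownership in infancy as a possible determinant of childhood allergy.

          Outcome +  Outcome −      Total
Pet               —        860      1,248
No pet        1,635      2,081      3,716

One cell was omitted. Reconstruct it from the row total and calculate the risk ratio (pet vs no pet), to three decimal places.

0.707

The missing cell is in the exposed row: 1248 − 860 = 388.
So a = 388, b = 860, c = 1635, d = 2081.
RR = [a/(a+b)] / [c/(c+d)] = (388/1248) / (1635/3716) = 0.31090/0.43999 = 0.70660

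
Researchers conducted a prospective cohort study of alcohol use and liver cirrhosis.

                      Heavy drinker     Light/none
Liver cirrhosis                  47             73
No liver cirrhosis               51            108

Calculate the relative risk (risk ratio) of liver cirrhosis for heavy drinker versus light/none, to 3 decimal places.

1.189

Reading the table with exposure as columns: a = 47 (Heavy drinker, case), b = 51 (Heavy drinker, non-case), c = 73 (Light/none, case), d = 108.
Risk in exposed = 47/98 = 0.47959; risk in unexposed = 73/181 = 0.40331.
RR = 0.47959 / 0.40331 = 1.18912
The risk among the exposed is 1.19 times that among the unexposed.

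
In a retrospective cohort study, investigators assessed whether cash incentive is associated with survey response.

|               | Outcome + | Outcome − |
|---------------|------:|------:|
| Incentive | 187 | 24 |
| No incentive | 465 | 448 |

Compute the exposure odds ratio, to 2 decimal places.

7.51

Cells: a = 187, b = 24, c = 465, d = 448.
OR = (a·d)/(b·c) = (187 × 448) / (24 × 465) = 83776 / 11160 = 7.50681
The odds of survey response are about 7.51 times as high in the incentive group.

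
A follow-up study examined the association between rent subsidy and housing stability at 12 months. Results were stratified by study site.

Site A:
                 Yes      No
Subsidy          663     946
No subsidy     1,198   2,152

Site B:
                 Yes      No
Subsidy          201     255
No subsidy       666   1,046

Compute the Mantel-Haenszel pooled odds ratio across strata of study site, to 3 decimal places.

1.254

OR_MH = Σ(aᵢdᵢ/nᵢ) / Σ(bᵢcᵢ/nᵢ), where nᵢ is the stratum total.
Stratum 1 (Site A): n = 4959; a·d/n = 663·2152/4959 = 287.7145; b·c/n = 946·1198/4959 = 228.5356
Stratum 2 (Site B): n = 2168; a·d/n = 201·1046/2168 = 96.9769; b·c/n = 255·666/2168 = 78.3349
OR_MH = (287.7145 + 96.9769) / (228.5356 + 78.3349) = 384.6914 / 306.8705 = 1.25360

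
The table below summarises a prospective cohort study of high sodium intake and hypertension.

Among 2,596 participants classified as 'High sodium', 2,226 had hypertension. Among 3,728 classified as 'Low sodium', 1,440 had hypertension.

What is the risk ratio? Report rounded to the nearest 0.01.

2.22

From the description: a = 2226, b = 370, c = 1440, d = 2288.
Risk in exposed = 2226/2596 = 0.85747; risk in unexposed = 1440/3728 = 0.38627.
RR = 0.85747 / 0.38627 = 2.21990
The risk among the exposed is 2.22 times that among the unexposed.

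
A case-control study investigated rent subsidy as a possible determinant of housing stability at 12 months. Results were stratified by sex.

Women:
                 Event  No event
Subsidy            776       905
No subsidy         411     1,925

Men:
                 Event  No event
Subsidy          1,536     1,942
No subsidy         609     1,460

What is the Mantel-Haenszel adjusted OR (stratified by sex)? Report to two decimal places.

OR_MH = Σ(aᵢdᵢ/nᵢ) / Σ(bᵢcᵢ/nᵢ), where nᵢ is the stratum total.
Stratum 1 (Women): n = 4017; a·d/n = 776·1925/4017 = 371.8696; b·c/n = 905·411/4017 = 92.5952
Stratum 2 (Men): n = 5547; a·d/n = 1536·1460/5547 = 404.2834; b·c/n = 1942·609/5547 = 213.2104
OR_MH = (371.8696 + 404.2834) / (92.5952 + 213.2104) = 776.1530 / 305.8056 = 2.53806

2.54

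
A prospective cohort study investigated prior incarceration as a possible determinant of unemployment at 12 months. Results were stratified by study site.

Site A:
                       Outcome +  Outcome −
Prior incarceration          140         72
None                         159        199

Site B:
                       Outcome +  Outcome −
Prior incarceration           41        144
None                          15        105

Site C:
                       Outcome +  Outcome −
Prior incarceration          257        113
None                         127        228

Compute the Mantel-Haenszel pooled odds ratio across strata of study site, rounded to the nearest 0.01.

3.06

OR_MH = Σ(aᵢdᵢ/nᵢ) / Σ(bᵢcᵢ/nᵢ), where nᵢ is the stratum total.
Stratum 1 (Site A): n = 570; a·d/n = 140·199/570 = 48.8772; b·c/n = 72·159/570 = 20.0842
Stratum 2 (Site B): n = 305; a·d/n = 41·105/305 = 14.1148; b·c/n = 144·15/305 = 7.0820
Stratum 3 (Site C): n = 725; a·d/n = 257·228/725 = 80.8221; b·c/n = 113·127/725 = 19.7945
OR_MH = (48.8772 + 14.1148 + 80.8221) / (20.0842 + 7.0820 + 19.7945) = 143.8140 / 46.9607 = 3.06244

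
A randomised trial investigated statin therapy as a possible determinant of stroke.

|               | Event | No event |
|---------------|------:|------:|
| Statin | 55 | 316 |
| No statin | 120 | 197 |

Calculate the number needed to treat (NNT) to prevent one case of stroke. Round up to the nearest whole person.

Risk in treated group = 55/371 = 0.14825; risk in control = 120/317 = 0.37855.
Absolute risk reduction = 0.37855 − 0.14825 = 0.23030
NNT = 1 / ARR = 1 / 0.23030 = 4.342 → round up → 5

5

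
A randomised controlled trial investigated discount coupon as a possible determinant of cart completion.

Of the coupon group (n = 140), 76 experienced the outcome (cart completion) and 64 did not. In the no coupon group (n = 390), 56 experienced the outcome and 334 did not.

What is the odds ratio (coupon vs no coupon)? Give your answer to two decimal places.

From the description: a = 76, b = 64, c = 56, d = 334.
OR = (a·d)/(b·c) = (76 × 334) / (64 × 56) = 25384 / 3584 = 7.08259
The odds of cart completion are about 7.08 times as high in the coupon group.

7.08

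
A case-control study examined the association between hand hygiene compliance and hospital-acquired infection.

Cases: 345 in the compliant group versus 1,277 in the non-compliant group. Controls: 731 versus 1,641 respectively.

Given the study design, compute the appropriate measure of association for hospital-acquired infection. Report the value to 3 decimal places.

0.606

From the description: a = 345, b = 731, c = 1277, d = 1641.
This is a case-control study: participants were sampled on outcome status, so risks in the source population cannot be estimated directly — relative risk is not valid here. The odds ratio is the appropriate measure.
OR = (a·d)/(b·c) = (345 × 1641) / (731 × 1277) = 566145 / 933487 = 0.60648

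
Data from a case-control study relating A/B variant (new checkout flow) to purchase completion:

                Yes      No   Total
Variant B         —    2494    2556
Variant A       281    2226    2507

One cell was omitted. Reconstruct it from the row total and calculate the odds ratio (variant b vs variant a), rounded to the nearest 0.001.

The missing cell is in the exposed row: 2556 − 2494 = 62.
So a = 62, b = 2494, c = 281, d = 2226.
OR = (a·d)/(b·c) = (62 × 2226) / (2494 × 281) = 138012 / 700814 = 0.19693

0.197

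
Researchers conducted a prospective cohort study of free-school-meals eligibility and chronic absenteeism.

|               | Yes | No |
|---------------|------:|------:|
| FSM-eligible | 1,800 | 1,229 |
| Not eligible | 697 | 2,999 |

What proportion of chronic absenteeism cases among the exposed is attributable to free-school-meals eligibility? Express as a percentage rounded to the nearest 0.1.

68.3

Cells: a = 1800, b = 1229, c = 697, d = 2999.
Risk in exposed = 1800/3029 = 0.59426; risk in unexposed = 697/3696 = 0.18858.
RR = 0.59426/0.18858 = 3.15117
AR% = (RR − 1)/RR × 100 = (3.15117 − 1)/3.15117 × 100 = 68.2658%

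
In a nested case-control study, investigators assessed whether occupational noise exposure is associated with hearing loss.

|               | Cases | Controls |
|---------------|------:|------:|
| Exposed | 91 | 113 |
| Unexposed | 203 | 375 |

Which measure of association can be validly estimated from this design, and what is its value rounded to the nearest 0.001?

Cells: a = 91, b = 113, c = 203, d = 375.
This is a nested case-control study: participants were sampled on outcome status, so risks in the source population cannot be estimated directly — relative risk is not valid here. The odds ratio is the appropriate measure.
OR = (a·d)/(b·c) = (91 × 375) / (113 × 203) = 34125 / 22939 = 1.48764

1.488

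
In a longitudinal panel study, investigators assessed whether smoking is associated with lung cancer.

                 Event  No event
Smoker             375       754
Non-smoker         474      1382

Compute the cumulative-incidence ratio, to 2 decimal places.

Cells: a = 375, b = 754, c = 474, d = 1382.
Risk in exposed = 375/1129 = 0.33215; risk in unexposed = 474/1856 = 0.25539.
RR = 0.33215 / 0.25539 = 1.30058
The risk among the exposed is 1.30 times that among the unexposed.

1.30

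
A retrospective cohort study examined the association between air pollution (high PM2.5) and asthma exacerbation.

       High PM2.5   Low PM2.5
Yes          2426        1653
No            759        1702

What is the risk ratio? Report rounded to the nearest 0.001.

Reading the table with exposure as columns: a = 2426 (High PM2.5, case), b = 759 (High PM2.5, non-case), c = 1653 (Low PM2.5, case), d = 1702.
Risk in exposed = 2426/3185 = 0.76170; risk in unexposed = 1653/3355 = 0.49270.
RR = 0.76170 / 0.49270 = 1.54597
The risk among the exposed is 1.55 times that among the unexposed.

1.546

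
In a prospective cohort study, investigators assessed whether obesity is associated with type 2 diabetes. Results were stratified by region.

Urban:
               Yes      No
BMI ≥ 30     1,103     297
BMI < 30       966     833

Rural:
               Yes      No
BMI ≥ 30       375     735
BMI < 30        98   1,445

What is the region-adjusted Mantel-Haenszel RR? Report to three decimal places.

RR_MH = Σ(aᵢ·n₀ᵢ/nᵢ) / Σ(cᵢ·n₁ᵢ/nᵢ), with n₁ᵢ = aᵢ+bᵢ (exposed), n₀ᵢ = cᵢ+dᵢ (unexposed), nᵢ = n₁ᵢ+n₀ᵢ.
Stratum 1 (Urban): n₁ = 1400, n₀ = 1799, n = 3199; a·n₀/n = 1103·1799/3199 = 620.2867; c·n₁/n = 966·1400/3199 = 422.7571
Stratum 2 (Rural): n₁ = 1110, n₀ = 1543, n = 2653; a·n₀/n = 375·1543/2653 = 218.1021; c·n₁/n = 98·1110/2653 = 41.0026
RR_MH = (620.2867 + 218.1021) / (422.7571 + 41.0026) = 838.3888 / 463.7598 = 1.80781

1.808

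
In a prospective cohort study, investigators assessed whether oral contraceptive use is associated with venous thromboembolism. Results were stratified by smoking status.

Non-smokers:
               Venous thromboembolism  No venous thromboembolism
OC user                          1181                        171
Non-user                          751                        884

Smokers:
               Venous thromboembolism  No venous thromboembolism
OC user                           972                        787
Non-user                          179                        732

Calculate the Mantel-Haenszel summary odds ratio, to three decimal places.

OR_MH = Σ(aᵢdᵢ/nᵢ) / Σ(bᵢcᵢ/nᵢ), where nᵢ is the stratum total.
Stratum 1 (Non-smokers): n = 2987; a·d/n = 1181·884/2987 = 349.5159; b·c/n = 171·751/2987 = 42.9933
Stratum 2 (Smokers): n = 2670; a·d/n = 972·732/2670 = 266.4809; b·c/n = 787·179/2670 = 52.7614
OR_MH = (349.5159 + 266.4809) / (42.9933 + 52.7614) = 615.9968 / 95.7547 = 6.43307

6.433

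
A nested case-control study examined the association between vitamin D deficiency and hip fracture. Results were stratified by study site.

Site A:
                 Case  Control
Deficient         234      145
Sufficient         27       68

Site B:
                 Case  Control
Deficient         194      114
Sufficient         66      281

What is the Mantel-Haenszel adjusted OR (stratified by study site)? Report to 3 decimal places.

5.915

OR_MH = Σ(aᵢdᵢ/nᵢ) / Σ(bᵢcᵢ/nᵢ), where nᵢ is the stratum total.
Stratum 1 (Site A): n = 474; a·d/n = 234·68/474 = 33.5696; b·c/n = 145·27/474 = 8.2595
Stratum 2 (Site B): n = 655; a·d/n = 194·281/655 = 83.2275; b·c/n = 114·66/655 = 11.4870
OR_MH = (33.5696 + 83.2275) / (8.2595 + 11.4870) = 116.7971 / 19.7465 = 5.91482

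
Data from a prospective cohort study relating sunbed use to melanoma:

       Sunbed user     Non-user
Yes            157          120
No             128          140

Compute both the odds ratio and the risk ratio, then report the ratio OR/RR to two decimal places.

1.20

Reading the table with exposure as columns: a = 157 (Sunbed user, case), b = 128 (Sunbed user, non-case), c = 120 (Non-user, case), d = 140.
OR = (157·140)/(128·120) = 21980/15360 = 1.43099
Risk in exposed = 157/285 = 0.55088; risk in unexposed = 120/260 = 0.46154; RR = 1.19357
OR/RR = 1.43099 / 1.19357 = 1.19892
The outcome is not rare, so the OR lies further from 1 than the RR.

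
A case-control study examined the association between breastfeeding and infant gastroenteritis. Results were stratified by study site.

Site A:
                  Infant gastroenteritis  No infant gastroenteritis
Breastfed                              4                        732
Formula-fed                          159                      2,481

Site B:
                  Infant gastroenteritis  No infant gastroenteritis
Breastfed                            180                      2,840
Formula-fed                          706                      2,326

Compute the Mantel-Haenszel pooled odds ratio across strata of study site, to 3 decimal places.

OR_MH = Σ(aᵢdᵢ/nᵢ) / Σ(bᵢcᵢ/nᵢ), where nᵢ is the stratum total.
Stratum 1 (Site A): n = 3376; a·d/n = 4·2481/3376 = 2.9396; b·c/n = 732·159/3376 = 34.4751
Stratum 2 (Site B): n = 6052; a·d/n = 180·2326/6052 = 69.1804; b·c/n = 2840·706/6052 = 331.3020
OR_MH = (2.9396 + 69.1804) / (34.4751 + 331.3020) = 72.1200 / 365.7772 = 0.19717

0.197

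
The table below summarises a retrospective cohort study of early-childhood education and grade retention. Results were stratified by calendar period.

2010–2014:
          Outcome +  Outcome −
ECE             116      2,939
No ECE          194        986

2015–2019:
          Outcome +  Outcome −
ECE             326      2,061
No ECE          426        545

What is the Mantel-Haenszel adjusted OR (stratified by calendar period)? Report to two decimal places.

0.20

OR_MH = Σ(aᵢdᵢ/nᵢ) / Σ(bᵢcᵢ/nᵢ), where nᵢ is the stratum total.
Stratum 1 (2010–2014): n = 4235; a·d/n = 116·986/4235 = 27.0073; b·c/n = 2939·194/4235 = 134.6319
Stratum 2 (2015–2019): n = 3358; a·d/n = 326·545/3358 = 52.9095; b·c/n = 2061·426/3358 = 261.4610
OR_MH = (27.0073 + 52.9095) / (134.6319 + 261.4610) = 79.9168 / 396.0929 = 0.20176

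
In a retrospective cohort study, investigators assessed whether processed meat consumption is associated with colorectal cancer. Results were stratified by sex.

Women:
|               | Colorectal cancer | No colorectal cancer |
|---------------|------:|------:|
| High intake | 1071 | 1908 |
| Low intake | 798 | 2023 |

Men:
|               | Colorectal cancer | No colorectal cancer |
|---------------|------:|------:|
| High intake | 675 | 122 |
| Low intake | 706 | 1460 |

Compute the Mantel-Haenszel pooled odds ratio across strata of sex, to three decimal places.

2.422

OR_MH = Σ(aᵢdᵢ/nᵢ) / Σ(bᵢcᵢ/nᵢ), where nᵢ is the stratum total.
Stratum 1 (Women): n = 5800; a·d/n = 1071·2023/5800 = 373.5574; b·c/n = 1908·798/5800 = 262.5145
Stratum 2 (Men): n = 2963; a·d/n = 675·1460/2963 = 332.6021; b·c/n = 122·706/2963 = 29.0692
OR_MH = (373.5574 + 332.6021) / (262.5145 + 29.0692) = 706.1595 / 291.5837 = 2.42181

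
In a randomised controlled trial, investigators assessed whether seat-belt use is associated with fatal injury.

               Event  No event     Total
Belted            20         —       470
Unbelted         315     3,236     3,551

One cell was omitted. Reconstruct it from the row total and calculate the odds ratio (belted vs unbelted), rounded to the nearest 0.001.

0.457

The missing cell is in the exposed row: 470 − 20 = 450.
So a = 20, b = 450, c = 315, d = 3236.
OR = (a·d)/(b·c) = (20 × 3236) / (450 × 315) = 64720 / 141750 = 0.45658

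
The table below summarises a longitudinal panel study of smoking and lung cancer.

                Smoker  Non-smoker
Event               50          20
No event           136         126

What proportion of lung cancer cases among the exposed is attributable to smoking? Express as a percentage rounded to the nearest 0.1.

49.0

Reading the table with exposure as columns: a = 50 (Smoker, case), b = 136 (Smoker, non-case), c = 20 (Non-smoker, case), d = 126.
Risk in exposed = 50/186 = 0.26882; risk in unexposed = 20/146 = 0.13699.
RR = 0.26882/0.13699 = 1.96237
AR% = (RR − 1)/RR × 100 = (1.96237 − 1)/1.96237 × 100 = 49.0411%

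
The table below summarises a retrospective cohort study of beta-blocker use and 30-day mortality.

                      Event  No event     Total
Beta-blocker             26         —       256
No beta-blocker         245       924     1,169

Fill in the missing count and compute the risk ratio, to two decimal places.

The missing cell is in the exposed row: 256 − 26 = 230.
So a = 26, b = 230, c = 245, d = 924.
RR = [a/(a+b)] / [c/(c+d)] = (26/256) / (245/1169) = 0.10156/0.20958 = 0.48460

0.48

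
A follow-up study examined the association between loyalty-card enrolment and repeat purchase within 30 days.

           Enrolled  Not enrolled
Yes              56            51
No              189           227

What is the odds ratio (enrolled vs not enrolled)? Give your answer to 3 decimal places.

Reading the table with exposure as columns: a = 56 (Enrolled, case), b = 189 (Enrolled, non-case), c = 51 (Not enrolled, case), d = 227.
OR = (a·d)/(b·c) = (56 × 227) / (189 × 51) = 12712 / 9639 = 1.31881
The odds of repeat purchase within 30 days are about 1.32 times as high in the enrolled group.

1.319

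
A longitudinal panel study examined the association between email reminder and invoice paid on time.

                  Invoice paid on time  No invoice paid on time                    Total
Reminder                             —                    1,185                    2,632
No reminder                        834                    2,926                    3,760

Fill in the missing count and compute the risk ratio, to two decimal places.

The missing cell is in the exposed row: 2632 − 1185 = 1447.
So a = 1447, b = 1185, c = 834, d = 2926.
RR = [a/(a+b)] / [c/(c+d)] = (1447/2632) / (834/3760) = 0.54977/0.22181 = 2.47859

2.48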